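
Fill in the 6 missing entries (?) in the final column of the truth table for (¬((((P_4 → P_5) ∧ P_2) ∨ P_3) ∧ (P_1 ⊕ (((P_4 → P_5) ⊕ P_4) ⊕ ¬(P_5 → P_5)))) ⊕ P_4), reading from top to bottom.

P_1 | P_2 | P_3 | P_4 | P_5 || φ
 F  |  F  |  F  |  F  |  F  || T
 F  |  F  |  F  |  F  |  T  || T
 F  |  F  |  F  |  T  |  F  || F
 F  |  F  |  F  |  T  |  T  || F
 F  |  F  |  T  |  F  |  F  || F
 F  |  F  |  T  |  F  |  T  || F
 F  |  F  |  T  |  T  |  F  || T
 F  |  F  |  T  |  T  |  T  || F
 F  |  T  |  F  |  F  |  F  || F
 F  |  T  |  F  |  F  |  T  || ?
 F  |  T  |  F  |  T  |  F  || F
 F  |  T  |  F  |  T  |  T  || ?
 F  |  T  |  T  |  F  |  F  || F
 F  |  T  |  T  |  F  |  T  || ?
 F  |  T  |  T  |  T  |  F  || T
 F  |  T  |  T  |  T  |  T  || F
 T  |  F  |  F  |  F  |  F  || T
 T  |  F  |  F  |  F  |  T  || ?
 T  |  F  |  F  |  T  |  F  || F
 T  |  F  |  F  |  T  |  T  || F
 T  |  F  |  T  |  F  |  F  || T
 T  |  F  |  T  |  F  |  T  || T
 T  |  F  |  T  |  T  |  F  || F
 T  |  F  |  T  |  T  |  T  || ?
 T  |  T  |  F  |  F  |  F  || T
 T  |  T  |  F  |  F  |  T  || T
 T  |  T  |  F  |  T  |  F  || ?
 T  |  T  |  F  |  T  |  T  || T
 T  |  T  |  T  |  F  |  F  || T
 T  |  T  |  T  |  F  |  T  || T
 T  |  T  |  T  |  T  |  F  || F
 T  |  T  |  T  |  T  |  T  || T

F, F, F, T, T, F

Row P_1=F, P_2=T, P_3=F, P_4=F, P_5=T: ¬((((P_4 → P_5) ∧ P_2) ∨ P_3) ∧ (P_1 ⊕ (((P_4 → P_5) ⊕ P_4) ⊕ ¬(P_5 → P_5)))) = F, so the formula = F.
Row P_1=F, P_2=T, P_3=F, P_4=T, P_5=T: ¬((((P_4 → P_5) ∧ P_2) ∨ P_3) ∧ (P_1 ⊕ (((P_4 → P_5) ⊕ P_4) ⊕ ¬(P_5 → P_5)))) = T, so the formula = F.
Row P_1=F, P_2=T, P_3=T, P_4=F, P_5=T: ¬((((P_4 → P_5) ∧ P_2) ∨ P_3) ∧ (P_1 ⊕ (((P_4 → P_5) ⊕ P_4) ⊕ ¬(P_5 → P_5)))) = F, so the formula = F.
Row P_1=T, P_2=F, P_3=F, P_4=F, P_5=T: ¬((((P_4 → P_5) ∧ P_2) ∨ P_3) ∧ (P_1 ⊕ (((P_4 → P_5) ⊕ P_4) ⊕ ¬(P_5 → P_5)))) = T, so the formula = T.
Row P_1=T, P_2=F, P_3=T, P_4=T, P_5=T: ¬((((P_4 → P_5) ∧ P_2) ∨ P_3) ∧ (P_1 ⊕ (((P_4 → P_5) ⊕ P_4) ⊕ ¬(P_5 → P_5)))) = F, so the formula = T.
Row P_1=T, P_2=T, P_3=F, P_4=T, P_5=F: ¬((((P_4 → P_5) ∧ P_2) ∨ P_3) ∧ (P_1 ⊕ (((P_4 → P_5) ⊕ P_4) ⊕ ¬(P_5 → P_5)))) = T, so the formula = F.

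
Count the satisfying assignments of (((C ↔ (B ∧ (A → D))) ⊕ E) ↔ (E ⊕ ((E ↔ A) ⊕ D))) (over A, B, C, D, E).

16

A | B | C | D | E || φ
1 | 1 | 1 | 1 | 1 || 0
1 | 1 | 1 | 1 | 0 || 1
1 | 1 | 1 | 0 | 1 || 0
1 | 1 | 1 | 0 | 0 || 1
1 | 1 | 0 | 1 | 1 || 1
1 | 1 | 0 | 1 | 0 || 0
1 | 1 | 0 | 0 | 1 || 1
1 | 1 | 0 | 0 | 0 || 0
1 | 0 | 1 | 1 | 1 || 1
1 | 0 | 1 | 1 | 0 || 0
1 | 0 | 1 | 0 | 1 || 0
1 | 0 | 1 | 0 | 0 || 1
1 | 0 | 0 | 1 | 1 || 0
1 | 0 | 0 | 1 | 0 || 1
1 | 0 | 0 | 0 | 1 || 1
1 | 0 | 0 | 0 | 0 || 0
0 | 1 | 1 | 1 | 1 || 1
0 | 1 | 1 | 1 | 0 || 0
0 | 1 | 1 | 0 | 1 || 0
0 | 1 | 1 | 0 | 0 || 1
0 | 1 | 0 | 1 | 1 || 0
0 | 1 | 0 | 1 | 0 || 1
0 | 1 | 0 | 0 | 1 || 1
0 | 1 | 0 | 0 | 0 || 0
0 | 0 | 1 | 1 | 1 || 0
0 | 0 | 1 | 1 | 0 || 1
0 | 0 | 1 | 0 | 1 || 1
0 | 0 | 1 | 0 | 0 || 0
0 | 0 | 0 | 1 | 1 || 1
0 | 0 | 0 | 1 | 0 || 0
0 | 0 | 0 | 0 | 1 || 0
0 | 0 | 0 | 0 | 0 || 1
The formula is true on 16 of the 32 rows.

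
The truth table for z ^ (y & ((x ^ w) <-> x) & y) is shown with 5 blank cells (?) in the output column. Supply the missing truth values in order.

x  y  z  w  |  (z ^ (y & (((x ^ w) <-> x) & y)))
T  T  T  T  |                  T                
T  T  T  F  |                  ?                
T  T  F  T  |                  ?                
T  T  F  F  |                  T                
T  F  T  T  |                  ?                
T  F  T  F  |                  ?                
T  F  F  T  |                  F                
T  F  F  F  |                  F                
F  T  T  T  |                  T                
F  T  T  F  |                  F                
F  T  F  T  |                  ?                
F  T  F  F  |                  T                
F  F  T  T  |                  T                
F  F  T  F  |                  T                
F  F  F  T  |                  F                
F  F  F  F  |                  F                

Row x=T, y=T, z=T, w=F: (y & ((x ^ w) <-> x) & y) = T, so (z ^ (y & (((x ^ w) <-> x) & y))) = F.
Row x=T, y=T, z=F, w=T: (y & ((x ^ w) <-> x) & y) = F, so (z ^ (y & (((x ^ w) <-> x) & y))) = F.
Row x=T, y=F, z=T, w=T: (y & ((x ^ w) <-> x) & y) = F, so (z ^ (y & (((x ^ w) <-> x) & y))) = T.
Row x=T, y=F, z=T, w=F: (y & ((x ^ w) <-> x) & y) = F, so (z ^ (y & (((x ^ w) <-> x) & y))) = T.
Row x=F, y=T, z=F, w=T: (y & ((x ^ w) <-> x) & y) = F, so (z ^ (y & (((x ^ w) <-> x) & y))) = F.

F, F, T, T, F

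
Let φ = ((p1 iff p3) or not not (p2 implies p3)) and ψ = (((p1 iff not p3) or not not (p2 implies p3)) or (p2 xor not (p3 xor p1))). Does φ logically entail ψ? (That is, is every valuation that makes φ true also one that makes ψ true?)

no

p1 | p2 | p3 || φ | ψ
F  | F  | F  || T | T
F  | F  | T  || T | T
F  | T  | F  || T | F
F  | T  | T  || T | T
T  | F  | F  || T | T
T  | F  | T  || T | T
T  | T  | F  || F | T
T  | T  | T  || T | T
At p1=F, p2=T, p3=F we have φ true but ψ false, so φ does not entail ψ.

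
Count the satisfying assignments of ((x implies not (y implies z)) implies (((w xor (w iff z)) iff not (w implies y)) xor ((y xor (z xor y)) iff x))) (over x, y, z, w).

12

  x      y      z      w    |    φ  
 True   True   True   True  |   True
 True   True   True  False  |   True
 True   True  False   True  |  False
 True   True  False  False  |  False
 True  False   True   True  |   True
 True  False   True  False  |   True
 True  False  False   True  |   True
 True  False  False  False  |   True
False   True   True   True  |   True
False   True   True  False  |   True
False   True  False   True  |   True
False   True  False  False  |   True
False  False   True   True  |  False
False  False   True  False  |   True
False  False  False   True  |  False
False  False  False  False  |   True
The formula is true on 12 of the 16 rows.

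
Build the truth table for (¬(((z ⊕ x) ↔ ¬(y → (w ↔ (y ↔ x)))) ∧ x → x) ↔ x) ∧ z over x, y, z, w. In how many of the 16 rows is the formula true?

x | y | z | w || φ
T | T | T | T || F
T | T | T | F || F
T | T | F | T || F
T | T | F | F || F
T | F | T | T || F
T | F | T | F || F
T | F | F | T || F
T | F | F | F || F
F | T | T | T || T
F | T | T | F || T
F | T | F | T || F
F | T | F | F || F
F | F | T | T || T
F | F | T | F || T
F | F | F | T || F
F | F | F | F || F
The formula is true on 4 of the 16 rows.

4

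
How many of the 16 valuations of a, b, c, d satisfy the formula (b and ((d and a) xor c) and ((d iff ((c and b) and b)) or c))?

3

a | b | c | d | φ
- | - | - | - | -
F | F | F | F | F
F | F | F | T | F
F | F | T | F | F
F | F | T | T | F
F | T | F | F | F
F | T | F | T | F
F | T | T | F | T
F | T | T | T | T
T | F | F | F | F
T | F | F | T | F
T | F | T | F | F
T | F | T | T | F
T | T | F | F | F
T | T | F | T | F
T | T | T | F | T
T | T | T | T | F
The formula is true on 3 of the 16 rows.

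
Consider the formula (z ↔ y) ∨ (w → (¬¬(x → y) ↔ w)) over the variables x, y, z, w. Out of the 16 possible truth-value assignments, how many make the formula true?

15

x | y | z | w || φ
0 | 0 | 0 | 0 || 1
0 | 0 | 0 | 1 || 1
0 | 0 | 1 | 0 || 1
0 | 0 | 1 | 1 || 1
0 | 1 | 0 | 0 || 1
0 | 1 | 0 | 1 || 1
0 | 1 | 1 | 0 || 1
0 | 1 | 1 | 1 || 1
1 | 0 | 0 | 0 || 1
1 | 0 | 0 | 1 || 1
1 | 0 | 1 | 0 || 1
1 | 0 | 1 | 1 || 0
1 | 1 | 0 | 0 || 1
1 | 1 | 0 | 1 || 1
1 | 1 | 1 | 0 || 1
1 | 1 | 1 | 1 || 1
The formula is true on 15 of the 16 rows.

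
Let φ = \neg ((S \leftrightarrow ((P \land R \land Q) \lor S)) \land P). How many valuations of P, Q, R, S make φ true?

P | Q | R | S || φ
T | T | T | T || F
T | T | T | F || T
T | T | F | T || F
T | T | F | F || F
T | F | T | T || F
T | F | T | F || F
T | F | F | T || F
T | F | F | F || F
F | T | T | T || T
F | T | T | F || T
F | T | F | T || T
F | T | F | F || T
F | F | T | T || T
F | F | T | F || T
F | F | F | T || T
F | F | F | F || T
The formula is true on 9 of the 16 rows.

9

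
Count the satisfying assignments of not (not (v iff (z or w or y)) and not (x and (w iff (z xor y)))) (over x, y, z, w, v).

20

x  y  z  w  v  |  φ
F  F  F  F  F  |  T
F  F  F  F  T  |  F
F  F  F  T  F  |  F
F  F  F  T  T  |  T
F  F  T  F  F  |  F
F  F  T  F  T  |  T
F  F  T  T  F  |  F
F  F  T  T  T  |  T
F  T  F  F  F  |  F
F  T  F  F  T  |  T
F  T  F  T  F  |  F
F  T  F  T  T  |  T
F  T  T  F  F  |  F
F  T  T  F  T  |  T
F  T  T  T  F  |  F
F  T  T  T  T  |  T
T  F  F  F  F  |  T
T  F  F  F  T  |  T
T  F  F  T  F  |  F
T  F  F  T  T  |  T
T  F  T  F  F  |  F
T  F  T  F  T  |  T
T  F  T  T  F  |  T
T  F  T  T  T  |  T
T  T  F  F  F  |  F
T  T  F  F  T  |  T
T  T  F  T  F  |  T
T  T  F  T  T  |  T
T  T  T  F  F  |  T
T  T  T  F  T  |  T
T  T  T  T  F  |  F
T  T  T  T  T  |  T
The formula is true on 20 of the 32 rows.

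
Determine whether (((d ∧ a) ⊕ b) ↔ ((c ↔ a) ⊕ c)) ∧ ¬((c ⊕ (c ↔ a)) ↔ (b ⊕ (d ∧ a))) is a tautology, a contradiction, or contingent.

contradiction

a | b | c | d | φ
- | - | - | - | -
F | F | F | F | F
F | F | F | T | F
F | F | T | F | F
F | F | T | T | F
F | T | F | F | F
F | T | F | T | F
F | T | T | F | F
F | T | T | T | F
T | F | F | F | F
T | F | F | T | F
T | F | T | F | F
T | F | T | T | F
T | T | F | F | F
T | T | F | T | F
T | T | T | F | F
T | T | T | T | F
Every row is F, so the formula is a contradiction.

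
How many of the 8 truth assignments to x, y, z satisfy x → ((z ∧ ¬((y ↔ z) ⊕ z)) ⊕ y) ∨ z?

x | y | z || φ
F | F | F || T
F | F | T || T
F | T | F || T
F | T | T || T
T | F | F || F
T | F | T || T
T | T | F || T
T | T | T || T
The formula is true on 7 of the 8 rows.

7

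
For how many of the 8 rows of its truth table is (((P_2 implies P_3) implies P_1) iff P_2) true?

P_1  P_2  P_3  |  (P_2 implies P_3)  φ
 T    T    T   |          T          T
 T    T    F   |          F          T
 T    F    T   |          T          F
 T    F    F   |          T          F
 F    T    T   |          T          F
 F    T    F   |          F          T
 F    F    T   |          T          T
 F    F    F   |          T          T
The formula is true on 5 of the 8 rows.

5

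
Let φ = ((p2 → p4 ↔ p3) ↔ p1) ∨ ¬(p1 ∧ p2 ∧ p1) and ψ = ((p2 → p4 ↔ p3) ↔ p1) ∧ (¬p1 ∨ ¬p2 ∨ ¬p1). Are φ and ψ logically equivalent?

p1 | p2 | p3 | p4 || φ | ψ
F  | F  | F  | F  || T | T
F  | F  | F  | T  || T | T
F  | F  | T  | F  || T | F
F  | F  | T  | T  || T | F
F  | T  | F  | F  || T | F
F  | T  | F  | T  || T | T
F  | T  | T  | F  || T | T
F  | T  | T  | T  || T | F
T  | F  | F  | F  || T | F
T  | F  | F  | T  || T | F
T  | F  | T  | F  || T | T
T  | F  | T  | T  || T | T
T  | T  | F  | F  || T | F
T  | T  | F  | T  || F | F
T  | T  | T  | F  || F | F
T  | T  | T  | T  || T | F
The columns differ at p1=F, p2=F, p3=T, p4=F (φ=T, ψ=F), so they are not equivalent.

not equivalent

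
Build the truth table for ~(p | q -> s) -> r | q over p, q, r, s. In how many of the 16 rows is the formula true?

15

p  q  r  s     (p | q)  ((p | q) -> s)  ~((p | q) -> s)  (r | q)  (~((p | q) -> s) -> (r | q))
1  1  1  1        1           1                0            1                  1              
1  1  1  0        1           0                1            1                  1              
1  1  0  1        1           1                0            1                  1              
1  1  0  0        1           0                1            1                  1              
1  0  1  1        1           1                0            1                  1              
1  0  1  0        1           0                1            1                  1              
1  0  0  1        1           1                0            0                  1              
1  0  0  0        1           0                1            0                  0              
0  1  1  1        1           1                0            1                  1              
0  1  1  0        1           0                1            1                  1              
0  1  0  1        1           1                0            1                  1              
0  1  0  0        1           0                1            1                  1              
0  0  1  1        0           1                0            1                  1              
0  0  1  0        0           1                0            1                  1              
0  0  0  1        0           1                0            0                  1              
0  0  0  0        0           1                0            0                  1              
The formula is true on 15 of the 16 rows.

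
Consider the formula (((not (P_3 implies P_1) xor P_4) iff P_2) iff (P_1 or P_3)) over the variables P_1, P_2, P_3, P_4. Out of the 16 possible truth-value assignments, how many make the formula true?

P_1 | P_2 | P_3 | P_4 | φ
--- | --- | --- | --- | -
 1  |  1  |  1  |  1  | 1
 1  |  1  |  1  |  0  | 0
 1  |  1  |  0  |  1  | 1
 1  |  1  |  0  |  0  | 0
 1  |  0  |  1  |  1  | 0
 1  |  0  |  1  |  0  | 1
 1  |  0  |  0  |  1  | 0
 1  |  0  |  0  |  0  | 1
 0  |  1  |  1  |  1  | 0
 0  |  1  |  1  |  0  | 1
 0  |  1  |  0  |  1  | 0
 0  |  1  |  0  |  0  | 1
 0  |  0  |  1  |  1  | 1
 0  |  0  |  1  |  0  | 0
 0  |  0  |  0  |  1  | 1
 0  |  0  |  0  |  0  | 0
The formula is true on 8 of the 16 rows.

8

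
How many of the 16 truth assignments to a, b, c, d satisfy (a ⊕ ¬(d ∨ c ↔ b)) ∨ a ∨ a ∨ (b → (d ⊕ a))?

15

a  b  c  d  |  (d ∨ c)  ((d ∨ c) ↔ b)  ¬((d ∨ c) ↔ b)  (a ⊕ ¬((d ∨ c) ↔ b))  (d ⊕ a)  (b → (d ⊕ a))  φ
F  F  F  F  |     F           T              F                  F               F           T        T
F  F  F  T  |     T           F              T                  T               T           T        T
F  F  T  F  |     T           F              T                  T               F           T        T
F  F  T  T  |     T           F              T                  T               T           T        T
F  T  F  F  |     F           F              T                  T               F           F        T
F  T  F  T  |     T           T              F                  F               T           T        T
F  T  T  F  |     T           T              F                  F               F           F        F
F  T  T  T  |     T           T              F                  F               T           T        T
T  F  F  F  |     F           T              F                  T               T           T        T
T  F  F  T  |     T           F              T                  F               F           T        T
T  F  T  F  |     T           F              T                  F               T           T        T
T  F  T  T  |     T           F              T                  F               F           T        T
T  T  F  F  |     F           F              T                  F               T           T        T
T  T  F  T  |     T           T              F                  T               F           F        T
T  T  T  F  |     T           T              F                  T               T           T        T
T  T  T  T  |     T           T              F                  T               F           F        T
The formula is true on 15 of the 16 rows.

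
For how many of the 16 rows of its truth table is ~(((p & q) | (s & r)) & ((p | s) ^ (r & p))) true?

12

  p   |   q   |   r   |   s   ||   φ  
 True |  True |  True |  True ||  True
 True |  True |  True | False ||  True
 True |  True | False |  True || False
 True |  True | False | False || False
 True | False |  True |  True ||  True
 True | False |  True | False ||  True
 True | False | False |  True ||  True
 True | False | False | False ||  True
False |  True |  True |  True || False
False |  True |  True | False ||  True
False |  True | False |  True ||  True
False |  True | False | False ||  True
False | False |  True |  True || False
False | False |  True | False ||  True
False | False | False |  True ||  True
False | False | False | False ||  True
The formula is true on 12 of the 16 rows.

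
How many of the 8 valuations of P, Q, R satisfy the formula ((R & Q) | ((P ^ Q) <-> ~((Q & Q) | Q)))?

P | Q | R | φ
- | - | - | -
1 | 1 | 1 | 1
1 | 1 | 0 | 1
1 | 0 | 1 | 1
1 | 0 | 0 | 1
0 | 1 | 1 | 1
0 | 1 | 0 | 0
0 | 0 | 1 | 0
0 | 0 | 0 | 0
The formula is true on 5 of the 8 rows.

5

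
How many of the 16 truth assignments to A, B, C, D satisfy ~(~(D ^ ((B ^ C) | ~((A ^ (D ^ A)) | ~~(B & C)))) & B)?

12

A  B  C  D     (B ^ C)  (D ^ A)  (A ^ (D ^ A))  (B & C)  ~(B & C)  ~~(B & C)  ((A ^ (D ^ A)) | ~~(B & C))  ~((A ^ (D ^ A)) | ~~(B & C))  φ
T  T  T  T        F        F           T           T        F          T                   T                            F                T
T  T  T  F        F        T           F           T        F          T                   T                            F                F
T  T  F  T        T        F           T           F        T          F                   T                            F                F
T  T  F  F        T        T           F           F        T          F                   F                            T                T
T  F  T  T        T        F           T           F        T          F                   T                            F                T
T  F  T  F        T        T           F           F        T          F                   F                            T                T
T  F  F  T        F        F           T           F        T          F                   T                            F                T
T  F  F  F        F        T           F           F        T          F                   F                            T                T
F  T  T  T        F        T           T           T        F          T                   T                            F                T
F  T  T  F        F        F           F           T        F          T                   T                            F                F
F  T  F  T        T        T           T           F        T          F                   T                            F                F
F  T  F  F        T        F           F           F        T          F                   F                            T                T
F  F  T  T        T        T           T           F        T          F                   T                            F                T
F  F  T  F        T        F           F           F        T          F                   F                            T                T
F  F  F  T        F        T           T           F        T          F                   T                            F                T
F  F  F  F        F        F           F           F        T          F                   F                            T                T
The formula is true on 12 of the 16 rows.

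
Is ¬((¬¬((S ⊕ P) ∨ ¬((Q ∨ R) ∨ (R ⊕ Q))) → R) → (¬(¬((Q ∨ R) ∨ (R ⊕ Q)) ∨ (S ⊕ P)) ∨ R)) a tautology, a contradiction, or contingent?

P | Q | R | S | φ
- | - | - | - | -
F | F | F | F | F
F | F | F | T | F
F | F | T | F | F
F | F | T | T | F
F | T | F | F | F
F | T | F | T | F
F | T | T | F | F
F | T | T | T | F
T | F | F | F | F
T | F | F | T | F
T | F | T | F | F
T | F | T | T | F
T | T | F | F | F
T | T | F | T | F
T | T | T | F | F
T | T | T | T | F
Every row is F, so the formula is a contradiction.

contradiction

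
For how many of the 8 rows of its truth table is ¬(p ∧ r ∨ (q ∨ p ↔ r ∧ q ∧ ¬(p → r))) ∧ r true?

1

p | q | r || (p ∧ r) | (q ∨ p) | (p → r) | ¬(p → r) | (r ∧ q ∧ ¬(p → r)) | φ
1 | 1 | 1 ||    1    |    1    |    1    |    0     |         0          | 0
1 | 1 | 0 ||    0    |    1    |    0    |    1     |         0          | 0
1 | 0 | 1 ||    1    |    1    |    1    |    0     |         0          | 0
1 | 0 | 0 ||    0    |    1    |    0    |    1     |         0          | 0
0 | 1 | 1 ||    0    |    1    |    1    |    0     |         0          | 1
0 | 1 | 0 ||    0    |    1    |    1    |    0     |         0          | 0
0 | 0 | 1 ||    0    |    0    |    1    |    0     |         0          | 0
0 | 0 | 0 ||    0    |    0    |    1    |    0     |         0          | 0
The formula is true on 1 of the 8 rows.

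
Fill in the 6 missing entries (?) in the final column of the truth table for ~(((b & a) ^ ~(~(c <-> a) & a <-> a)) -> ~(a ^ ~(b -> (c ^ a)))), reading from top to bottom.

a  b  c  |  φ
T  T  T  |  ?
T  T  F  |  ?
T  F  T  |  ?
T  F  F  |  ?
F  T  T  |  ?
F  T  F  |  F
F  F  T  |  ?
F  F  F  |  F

F, T, T, F, F, F

Row a=T, b=T, c=T: ((b & a) ^ ~(~(c <-> a) & a <-> a)) = F, ~(a ^ ~(b -> (c ^ a))) = T, (((b & a) ^ ~(~(c <-> a) & a <-> a)) -> ~(a ^ ~(b -> (c ^ a)))) = T, so the formula = F.
Row a=T, b=T, c=F: ((b & a) ^ ~(~(c <-> a) & a <-> a)) = T, ~(a ^ ~(b -> (c ^ a))) = F, (((b & a) ^ ~(~(c <-> a) & a <-> a)) -> ~(a ^ ~(b -> (c ^ a)))) = F, so the formula = T.
Row a=T, b=F, c=T: ((b & a) ^ ~(~(c <-> a) & a <-> a)) = T, ~(a ^ ~(b -> (c ^ a))) = F, (((b & a) ^ ~(~(c <-> a) & a <-> a)) -> ~(a ^ ~(b -> (c ^ a)))) = F, so the formula = T.
Row a=T, b=F, c=F: ((b & a) ^ ~(~(c <-> a) & a <-> a)) = F, ~(a ^ ~(b -> (c ^ a))) = F, (((b & a) ^ ~(~(c <-> a) & a <-> a)) -> ~(a ^ ~(b -> (c ^ a)))) = T, so the formula = F.
Row a=F, b=T, c=T: ((b & a) ^ ~(~(c <-> a) & a <-> a)) = F, ~(a ^ ~(b -> (c ^ a))) = T, (((b & a) ^ ~(~(c <-> a) & a <-> a)) -> ~(a ^ ~(b -> (c ^ a)))) = T, so the formula = F.
Row a=F, b=F, c=T: ((b & a) ^ ~(~(c <-> a) & a <-> a)) = F, ~(a ^ ~(b -> (c ^ a))) = T, (((b & a) ^ ~(~(c <-> a) & a <-> a)) -> ~(a ^ ~(b -> (c ^ a)))) = T, so the formula = F.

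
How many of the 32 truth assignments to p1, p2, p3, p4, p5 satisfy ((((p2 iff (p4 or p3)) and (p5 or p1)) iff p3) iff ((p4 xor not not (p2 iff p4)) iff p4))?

22

p1 | p2 | p3 | p4 | p5 | φ
-- | -- | -- | -- | -- | -
0  | 0  | 0  | 0  | 0  | 0
0  | 0  | 0  | 0  | 1  | 1
0  | 0  | 0  | 1  | 0  | 1
0  | 0  | 0  | 1  | 1  | 1
0  | 0  | 1  | 0  | 0  | 1
0  | 0  | 1  | 0  | 1  | 1
0  | 0  | 1  | 1  | 0  | 0
0  | 0  | 1  | 1  | 1  | 0
0  | 1  | 0  | 0  | 0  | 1
0  | 1  | 0  | 0  | 1  | 1
0  | 1  | 0  | 1  | 0  | 0
0  | 1  | 0  | 1  | 1  | 1
0  | 1  | 1  | 0  | 0  | 0
0  | 1  | 1  | 0  | 1  | 1
0  | 1  | 1  | 1  | 0  | 1
0  | 1  | 1  | 1  | 1  | 0
1  | 0  | 0  | 0  | 0  | 1
1  | 0  | 0  | 0  | 1  | 1
1  | 0  | 0  | 1  | 0  | 1
1  | 0  | 0  | 1  | 1  | 1
1  | 0  | 1  | 0  | 0  | 1
1  | 0  | 1  | 0  | 1  | 1
1  | 0  | 1  | 1  | 0  | 0
1  | 0  | 1  | 1  | 1  | 0
1  | 1  | 0  | 0  | 0  | 1
1  | 1  | 0  | 0  | 1  | 1
1  | 1  | 0  | 1  | 0  | 1
1  | 1  | 0  | 1  | 1  | 1
1  | 1  | 1  | 0  | 0  | 1
1  | 1  | 1  | 0  | 1  | 1
1  | 1  | 1  | 1  | 0  | 0
1  | 1  | 1  | 1  | 1  | 0
The formula is true on 22 of the 32 rows.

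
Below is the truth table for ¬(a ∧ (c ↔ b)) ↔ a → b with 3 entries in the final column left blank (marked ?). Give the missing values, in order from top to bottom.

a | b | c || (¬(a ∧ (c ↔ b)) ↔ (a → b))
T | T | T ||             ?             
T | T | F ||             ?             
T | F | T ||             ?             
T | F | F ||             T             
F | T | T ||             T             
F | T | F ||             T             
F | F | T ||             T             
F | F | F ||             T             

Row a=T, b=T, c=T: ¬(a ∧ (c ↔ b)) = F, (a → b) = T, so (¬(a ∧ (c ↔ b)) ↔ (a → b)) = F.
Row a=T, b=T, c=F: ¬(a ∧ (c ↔ b)) = T, (a → b) = T, so (¬(a ∧ (c ↔ b)) ↔ (a → b)) = T.
Row a=T, b=F, c=T: ¬(a ∧ (c ↔ b)) = T, (a → b) = F, so (¬(a ∧ (c ↔ b)) ↔ (a → b)) = F.

F, T, F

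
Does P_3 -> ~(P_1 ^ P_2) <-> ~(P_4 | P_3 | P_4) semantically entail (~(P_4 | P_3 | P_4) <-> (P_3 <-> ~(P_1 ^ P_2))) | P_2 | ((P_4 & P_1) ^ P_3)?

P_1  P_2  P_3  P_4  |  φ  ψ
 F    F    F    F   |  T  F
 F    F    F    T   |  F  T
 F    F    T    F   |  F  T
 F    F    T    T   |  F  T
 F    T    F    F   |  T  T
 F    T    F    T   |  F  T
 F    T    T    F   |  T  T
 F    T    T    T   |  T  T
 T    F    F    F   |  T  T
 T    F    F    T   |  F  T
 T    F    T    F   |  T  T
 T    F    T    T   |  T  T
 T    T    F    F   |  T  T
 T    T    F    T   |  F  T
 T    T    T    F   |  F  T
 T    T    T    T   |  F  T
At P_1=F, P_2=F, P_3=F, P_4=F we have φ true but ψ false, so φ does not entail ψ.

no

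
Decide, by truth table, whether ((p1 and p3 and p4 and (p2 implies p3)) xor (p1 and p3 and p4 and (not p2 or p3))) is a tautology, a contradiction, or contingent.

contradiction

p1 | p2 | p3 | p4 | φ
-- | -- | -- | -- | -
0  | 0  | 0  | 0  | 0
0  | 0  | 0  | 1  | 0
0  | 0  | 1  | 0  | 0
0  | 0  | 1  | 1  | 0
0  | 1  | 0  | 0  | 0
0  | 1  | 0  | 1  | 0
0  | 1  | 1  | 0  | 0
0  | 1  | 1  | 1  | 0
1  | 0  | 0  | 0  | 0
1  | 0  | 0  | 1  | 0
1  | 0  | 1  | 0  | 0
1  | 0  | 1  | 1  | 0
1  | 1  | 0  | 0  | 0
1  | 1  | 0  | 1  | 0
1  | 1  | 1  | 0  | 0
1  | 1  | 1  | 1  | 0
Every row is 0, so the formula is a contradiction.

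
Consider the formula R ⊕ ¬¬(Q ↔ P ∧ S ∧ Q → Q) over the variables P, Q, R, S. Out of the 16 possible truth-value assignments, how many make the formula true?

P | Q | R | S || (P ∧ S ∧ Q) | ((P ∧ S ∧ Q) → Q) | (Q ↔ ((P ∧ S ∧ Q) → Q)) | ¬(Q ↔ ((P ∧ S ∧ Q) → Q)) | ¬¬(Q ↔ ((P ∧ S ∧ Q) → Q)) | (R ⊕ ¬¬(Q ↔ ((P ∧ S ∧ Q) → Q)))
0 | 0 | 0 | 0 ||      0      |         1         |            0            |            1             |             0             |                0               
0 | 0 | 0 | 1 ||      0      |         1         |            0            |            1             |             0             |                0               
0 | 0 | 1 | 0 ||      0      |         1         |            0            |            1             |             0             |                1               
0 | 0 | 1 | 1 ||      0      |         1         |            0            |            1             |             0             |                1               
0 | 1 | 0 | 0 ||      0      |         1         |            1            |            0             |             1             |                1               
0 | 1 | 0 | 1 ||      0      |         1         |            1            |            0             |             1             |                1               
0 | 1 | 1 | 0 ||      0      |         1         |            1            |            0             |             1             |                0               
0 | 1 | 1 | 1 ||      0      |         1         |            1            |            0             |             1             |                0               
1 | 0 | 0 | 0 ||      0      |         1         |            0            |            1             |             0             |                0               
1 | 0 | 0 | 1 ||      0      |         1         |            0            |            1             |             0             |                0               
1 | 0 | 1 | 0 ||      0      |         1         |            0            |            1             |             0             |                1               
1 | 0 | 1 | 1 ||      0      |         1         |            0            |            1             |             0             |                1               
1 | 1 | 0 | 0 ||      0      |         1         |            1            |            0             |             1             |                1               
1 | 1 | 0 | 1 ||      1      |         1         |            1            |            0             |             1             |                1               
1 | 1 | 1 | 0 ||      0      |         1         |            1            |            0             |             1             |                0               
1 | 1 | 1 | 1 ||      1      |         1         |            1            |            0             |             1             |                0               
The formula is true on 8 of the 16 rows.

8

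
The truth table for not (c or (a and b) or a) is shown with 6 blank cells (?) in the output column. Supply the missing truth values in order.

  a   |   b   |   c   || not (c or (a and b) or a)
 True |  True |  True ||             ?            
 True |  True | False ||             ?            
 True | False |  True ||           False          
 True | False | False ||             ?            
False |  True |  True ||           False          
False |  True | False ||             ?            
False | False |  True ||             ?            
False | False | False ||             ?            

Row a=True, b=True, c=True: (a and b) = True, (c or (a and b) or a) = True, so not (c or (a and b) or a) = False.
Row a=True, b=True, c=False: (a and b) = True, (c or (a and b) or a) = True, so not (c or (a and b) or a) = False.
Row a=True, b=False, c=False: (a and b) = False, (c or (a and b) or a) = True, so not (c or (a and b) or a) = False.
Row a=False, b=True, c=False: (a and b) = False, (c or (a and b) or a) = False, so not (c or (a and b) or a) = True.
Row a=False, b=False, c=True: (a and b) = False, (c or (a and b) or a) = True, so not (c or (a and b) or a) = False.
Row a=False, b=False, c=False: (a and b) = False, (c or (a and b) or a) = False, so not (c or (a and b) or a) = True.

False, False, False, True, False, True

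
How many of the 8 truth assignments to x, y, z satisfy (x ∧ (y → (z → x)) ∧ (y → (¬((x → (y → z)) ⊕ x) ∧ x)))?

3

x  y  z  |  (z → x)  (y → (z → x))  (y → z)  (x → (y → z))  ((x → (y → z)) ⊕ x)  ¬((x → (y → z)) ⊕ x)  (¬((x → (y → z)) ⊕ x) ∧ x)  φ
F  F  F  |     T           T           T           T                 T                    F                        F               F
F  F  T  |     F           T           T           T                 T                    F                        F               F
F  T  F  |     T           T           F           T                 T                    F                        F               F
F  T  T  |     F           F           T           T                 T                    F                        F               F
T  F  F  |     T           T           T           T                 F                    T                        T               T
T  F  T  |     T           T           T           T                 F                    T                        T               T
T  T  F  |     T           T           F           F                 T                    F                        F               F
T  T  T  |     T           T           T           T                 F                    T                        T               T
The formula is true on 3 of the 8 rows.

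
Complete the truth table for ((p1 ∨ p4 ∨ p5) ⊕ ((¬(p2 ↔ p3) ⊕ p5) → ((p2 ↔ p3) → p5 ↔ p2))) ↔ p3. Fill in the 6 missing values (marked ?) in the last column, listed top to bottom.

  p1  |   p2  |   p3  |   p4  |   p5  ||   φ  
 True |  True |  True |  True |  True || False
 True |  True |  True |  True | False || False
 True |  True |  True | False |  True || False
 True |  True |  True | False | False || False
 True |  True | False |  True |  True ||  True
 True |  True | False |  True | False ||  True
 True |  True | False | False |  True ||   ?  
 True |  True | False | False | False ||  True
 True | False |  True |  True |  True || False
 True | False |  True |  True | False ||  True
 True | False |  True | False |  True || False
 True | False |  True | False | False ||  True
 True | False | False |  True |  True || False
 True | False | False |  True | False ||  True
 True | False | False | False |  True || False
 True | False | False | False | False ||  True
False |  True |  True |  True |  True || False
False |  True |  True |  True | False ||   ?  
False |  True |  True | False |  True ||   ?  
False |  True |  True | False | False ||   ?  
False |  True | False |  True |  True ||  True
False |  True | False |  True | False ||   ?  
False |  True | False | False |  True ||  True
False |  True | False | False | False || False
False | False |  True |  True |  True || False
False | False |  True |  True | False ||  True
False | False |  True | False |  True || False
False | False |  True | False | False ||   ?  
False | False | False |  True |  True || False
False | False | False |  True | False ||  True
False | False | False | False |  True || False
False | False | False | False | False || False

True, False, False, True, True, False

Row p1=True, p2=True, p3=False, p4=False, p5=True: ((p1 ∨ p4 ∨ p5) ⊕ ((¬(p2 ↔ p3) ⊕ p5) → ((p2 ↔ p3) → p5 ↔ p2))) = False, so the formula = True.
Row p1=False, p2=True, p3=True, p4=True, p5=False: ((p1 ∨ p4 ∨ p5) ⊕ ((¬(p2 ↔ p3) ⊕ p5) → ((p2 ↔ p3) → p5 ↔ p2))) = False, so the formula = False.
Row p1=False, p2=True, p3=True, p4=False, p5=True: ((p1 ∨ p4 ∨ p5) ⊕ ((¬(p2 ↔ p3) ⊕ p5) → ((p2 ↔ p3) → p5 ↔ p2))) = False, so the formula = False.
Row p1=False, p2=True, p3=True, p4=False, p5=False: ((p1 ∨ p4 ∨ p5) ⊕ ((¬(p2 ↔ p3) ⊕ p5) → ((p2 ↔ p3) → p5 ↔ p2))) = True, so the formula = True.
Row p1=False, p2=True, p3=False, p4=True, p5=False: ((p1 ∨ p4 ∨ p5) ⊕ ((¬(p2 ↔ p3) ⊕ p5) → ((p2 ↔ p3) → p5 ↔ p2))) = False, so the formula = True.
Row p1=False, p2=False, p3=True, p4=False, p5=False: ((p1 ∨ p4 ∨ p5) ⊕ ((¬(p2 ↔ p3) ⊕ p5) → ((p2 ↔ p3) → p5 ↔ p2))) = False, so the formula = False.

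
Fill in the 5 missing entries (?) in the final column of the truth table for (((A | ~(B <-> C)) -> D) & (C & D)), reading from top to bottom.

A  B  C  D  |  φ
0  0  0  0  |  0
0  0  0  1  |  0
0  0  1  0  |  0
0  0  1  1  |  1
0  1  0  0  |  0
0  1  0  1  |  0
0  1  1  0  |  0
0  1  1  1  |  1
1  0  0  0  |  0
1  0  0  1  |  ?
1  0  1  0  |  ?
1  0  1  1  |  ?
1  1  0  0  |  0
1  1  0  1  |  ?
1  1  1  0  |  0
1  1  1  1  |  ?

Row A=1, B=0, C=0, D=1: ((A | ~(B <-> C)) -> D) = 1, (C & D) = 0, so the formula = 0.
Row A=1, B=0, C=1, D=0: ((A | ~(B <-> C)) -> D) = 0, (C & D) = 0, so the formula = 0.
Row A=1, B=0, C=1, D=1: ((A | ~(B <-> C)) -> D) = 1, (C & D) = 1, so the formula = 1.
Row A=1, B=1, C=0, D=1: ((A | ~(B <-> C)) -> D) = 1, (C & D) = 0, so the formula = 0.
Row A=1, B=1, C=1, D=1: ((A | ~(B <-> C)) -> D) = 1, (C & D) = 1, so the formula = 1.

0, 0, 1, 0, 1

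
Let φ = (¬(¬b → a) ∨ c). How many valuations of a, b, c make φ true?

5

a | b | c || (¬(¬b → a) ∨ c)
F | F | F ||        T       
F | F | T ||        T       
F | T | F ||        F       
F | T | T ||        T       
T | F | F ||        F       
T | F | T ||        T       
T | T | F ||        F       
T | T | T ||        T       
The formula is true on 5 of the 8 rows.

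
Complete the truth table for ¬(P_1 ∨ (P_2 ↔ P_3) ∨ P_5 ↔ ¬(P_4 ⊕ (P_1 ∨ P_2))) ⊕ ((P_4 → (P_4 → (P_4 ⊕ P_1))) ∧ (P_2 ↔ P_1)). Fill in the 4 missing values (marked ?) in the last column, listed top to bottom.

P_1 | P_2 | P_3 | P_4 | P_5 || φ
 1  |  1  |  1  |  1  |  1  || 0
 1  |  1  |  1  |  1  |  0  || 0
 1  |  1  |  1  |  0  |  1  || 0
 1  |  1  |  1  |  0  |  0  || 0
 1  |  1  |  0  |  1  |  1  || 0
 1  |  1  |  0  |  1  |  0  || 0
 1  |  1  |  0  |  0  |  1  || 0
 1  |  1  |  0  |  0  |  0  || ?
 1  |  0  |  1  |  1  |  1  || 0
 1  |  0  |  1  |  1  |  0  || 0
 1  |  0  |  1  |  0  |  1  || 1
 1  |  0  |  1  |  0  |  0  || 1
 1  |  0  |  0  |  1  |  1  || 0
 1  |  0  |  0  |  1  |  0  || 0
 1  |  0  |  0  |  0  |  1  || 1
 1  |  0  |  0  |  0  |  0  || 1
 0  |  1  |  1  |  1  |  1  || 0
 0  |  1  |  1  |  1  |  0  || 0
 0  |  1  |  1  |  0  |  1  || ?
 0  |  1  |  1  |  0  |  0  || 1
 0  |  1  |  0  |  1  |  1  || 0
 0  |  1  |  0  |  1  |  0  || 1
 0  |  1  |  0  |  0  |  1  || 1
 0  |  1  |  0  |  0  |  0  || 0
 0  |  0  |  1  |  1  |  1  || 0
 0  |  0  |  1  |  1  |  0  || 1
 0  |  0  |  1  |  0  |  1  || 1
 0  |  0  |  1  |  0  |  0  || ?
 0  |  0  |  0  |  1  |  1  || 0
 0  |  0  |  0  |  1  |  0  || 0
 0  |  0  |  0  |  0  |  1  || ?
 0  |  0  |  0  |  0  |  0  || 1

0, 1, 0, 1

Row P_1=1, P_2=1, P_3=0, P_4=0, P_5=0: ¬(P_1 ∨ (P_2 ↔ P_3) ∨ P_5 ↔ ¬(P_4 ⊕ (P_1 ∨ P_2))) = 1, ((P_4 → (P_4 → (P_4 ⊕ P_1))) ∧ (P_2 ↔ P_1)) = 1, so the formula = 0.
Row P_1=0, P_2=1, P_3=1, P_4=0, P_5=1: ¬(P_1 ∨ (P_2 ↔ P_3) ∨ P_5 ↔ ¬(P_4 ⊕ (P_1 ∨ P_2))) = 1, ((P_4 → (P_4 → (P_4 ⊕ P_1))) ∧ (P_2 ↔ P_1)) = 0, so the formula = 1.
Row P_1=0, P_2=0, P_3=1, P_4=0, P_5=0: ¬(P_1 ∨ (P_2 ↔ P_3) ∨ P_5 ↔ ¬(P_4 ⊕ (P_1 ∨ P_2))) = 1, ((P_4 → (P_4 → (P_4 ⊕ P_1))) ∧ (P_2 ↔ P_1)) = 1, so the formula = 0.
Row P_1=0, P_2=0, P_3=0, P_4=0, P_5=1: ¬(P_1 ∨ (P_2 ↔ P_3) ∨ P_5 ↔ ¬(P_4 ⊕ (P_1 ∨ P_2))) = 0, ((P_4 → (P_4 → (P_4 ⊕ P_1))) ∧ (P_2 ↔ P_1)) = 1, so the formula = 1.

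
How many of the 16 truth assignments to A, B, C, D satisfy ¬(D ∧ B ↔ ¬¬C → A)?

A | B | C | D | ¬((D ∧ B) ↔ (¬¬C → A))
- | - | - | - | ----------------------
T | T | T | T |           F           
T | T | T | F |           T           
T | T | F | T |           F           
T | T | F | F |           T           
T | F | T | T |           T           
T | F | T | F |           T           
T | F | F | T |           T           
T | F | F | F |           T           
F | T | T | T |           T           
F | T | T | F |           F           
F | T | F | T |           F           
F | T | F | F |           T           
F | F | T | T |           F           
F | F | T | F |           F           
F | F | F | T |           T           
F | F | F | F |           T           
The formula is true on 10 of the 16 rows.

10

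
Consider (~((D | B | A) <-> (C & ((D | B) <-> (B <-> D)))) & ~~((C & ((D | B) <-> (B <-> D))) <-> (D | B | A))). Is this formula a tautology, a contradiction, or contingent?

A | B | C | D || φ
1 | 1 | 1 | 1 || 0
1 | 1 | 1 | 0 || 0
1 | 1 | 0 | 1 || 0
1 | 1 | 0 | 0 || 0
1 | 0 | 1 | 1 || 0
1 | 0 | 1 | 0 || 0
1 | 0 | 0 | 1 || 0
1 | 0 | 0 | 0 || 0
0 | 1 | 1 | 1 || 0
0 | 1 | 1 | 0 || 0
0 | 1 | 0 | 1 || 0
0 | 1 | 0 | 0 || 0
0 | 0 | 1 | 1 || 0
0 | 0 | 1 | 0 || 0
0 | 0 | 0 | 1 || 0
0 | 0 | 0 | 0 || 0
Every row is 0, so the formula is a contradiction.

contradiction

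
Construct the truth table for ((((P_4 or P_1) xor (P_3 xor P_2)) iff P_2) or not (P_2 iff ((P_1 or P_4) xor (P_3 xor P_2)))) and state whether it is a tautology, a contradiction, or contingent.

 P_1    P_2    P_3    P_4   |  (P_4 or P_1)  (P_3 xor P_2)  (P_1 or P_4)    φ  
False  False  False  False  |     False          False         False       True
False  False  False   True  |      True          False          True       True
False  False   True  False  |     False           True         False       True
False  False   True   True  |      True           True          True       True
False   True  False  False  |     False           True         False       True
False   True  False   True  |      True           True          True       True
False   True   True  False  |     False          False         False       True
False   True   True   True  |      True          False          True       True
 True  False  False  False  |      True          False          True       True
 True  False  False   True  |      True          False          True       True
 True  False   True  False  |      True           True          True       True
 True  False   True   True  |      True           True          True       True
 True   True  False  False  |      True           True          True       True
 True   True  False   True  |      True           True          True       True
 True   True   True  False  |      True          False          True       True
 True   True   True   True  |      True          False          True       True
Every row is True, so the formula is a tautology.

tautology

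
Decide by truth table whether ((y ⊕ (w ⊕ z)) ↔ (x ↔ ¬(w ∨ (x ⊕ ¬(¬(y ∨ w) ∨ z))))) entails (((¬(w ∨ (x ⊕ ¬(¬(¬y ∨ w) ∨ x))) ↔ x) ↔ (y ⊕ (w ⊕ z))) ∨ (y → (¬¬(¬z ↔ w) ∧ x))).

x | y | z | w || φ | ψ
T | T | T | T || F | F
T | T | T | F || T | T
T | T | F | T || T | T
T | T | F | F || T | F
T | F | T | T || T | T
T | F | T | F || F | T
T | F | F | T || F | T
T | F | F | F || T | T
F | T | T | T || T | T
F | T | T | F || T | T
F | T | F | T || F | F
F | T | F | F || T | F
F | F | T | T || F | T
F | F | T | F || F | T
F | F | F | T || T | T
F | F | F | F || T | T
At x=T, y=T, z=F, w=F we have φ true but ψ false, so φ does not entail ψ.

no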